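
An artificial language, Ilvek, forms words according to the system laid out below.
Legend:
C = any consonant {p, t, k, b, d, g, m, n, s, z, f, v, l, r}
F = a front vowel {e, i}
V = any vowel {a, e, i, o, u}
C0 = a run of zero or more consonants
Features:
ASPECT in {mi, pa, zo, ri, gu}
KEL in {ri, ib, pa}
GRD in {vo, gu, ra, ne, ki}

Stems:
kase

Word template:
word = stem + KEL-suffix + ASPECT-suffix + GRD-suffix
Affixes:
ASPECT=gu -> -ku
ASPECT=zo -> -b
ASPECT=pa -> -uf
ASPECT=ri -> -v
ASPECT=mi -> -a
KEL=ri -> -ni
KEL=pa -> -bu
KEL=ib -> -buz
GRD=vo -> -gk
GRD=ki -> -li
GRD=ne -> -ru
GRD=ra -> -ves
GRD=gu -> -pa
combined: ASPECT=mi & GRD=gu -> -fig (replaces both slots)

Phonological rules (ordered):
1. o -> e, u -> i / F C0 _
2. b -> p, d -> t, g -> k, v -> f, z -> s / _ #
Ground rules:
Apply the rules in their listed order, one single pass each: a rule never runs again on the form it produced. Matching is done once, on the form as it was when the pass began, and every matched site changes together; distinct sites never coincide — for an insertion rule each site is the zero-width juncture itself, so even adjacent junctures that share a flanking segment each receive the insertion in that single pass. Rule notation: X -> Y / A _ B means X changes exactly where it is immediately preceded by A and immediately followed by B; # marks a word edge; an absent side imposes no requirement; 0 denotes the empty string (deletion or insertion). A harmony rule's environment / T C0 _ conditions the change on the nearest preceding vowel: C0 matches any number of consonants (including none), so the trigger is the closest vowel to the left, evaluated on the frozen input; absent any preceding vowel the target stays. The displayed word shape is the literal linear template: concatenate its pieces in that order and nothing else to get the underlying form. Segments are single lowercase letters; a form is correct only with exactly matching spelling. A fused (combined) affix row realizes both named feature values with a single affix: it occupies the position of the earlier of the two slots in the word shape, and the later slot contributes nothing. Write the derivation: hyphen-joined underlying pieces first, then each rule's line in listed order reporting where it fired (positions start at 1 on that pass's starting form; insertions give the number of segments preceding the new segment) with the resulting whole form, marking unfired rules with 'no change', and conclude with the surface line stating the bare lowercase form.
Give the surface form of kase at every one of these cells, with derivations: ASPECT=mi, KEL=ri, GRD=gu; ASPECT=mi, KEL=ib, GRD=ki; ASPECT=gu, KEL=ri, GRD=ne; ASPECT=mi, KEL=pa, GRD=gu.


cell ASPECT=mi, KEL=ri, GRD=gu:
underlying: kase-ni-fig
1. o -> e, u -> i / F C0 _: no change
2. b -> p, d -> t, g -> k, v -> f, z -> s / _ #: fires at position(s) 9: kasenifik
surface: kasenifik

cell ASPECT=mi, KEL=ib, GRD=ki:
underlying: kase-buz-a-li
1. o -> e, u -> i / F C0 _: fires at position(s) 6: kasebizali
2. b -> p, d -> t, g -> k, v -> f, z -> s / _ #: no change
surface: kasebizali

cell ASPECT=gu, KEL=ri, GRD=ne:
underlying: kase-ni-ku-ru
1. o -> e, u -> i / F C0 _: fires at position(s) 8: kasenikiru
2. b -> p, d -> t, g -> k, v -> f, z -> s / _ #: no change
surface: kasenikiru

cell ASPECT=mi, KEL=pa, GRD=gu:
underlying: kase-bu-fig
1. o -> e, u -> i / F C0 _: fires at position(s) 6: kasebifig
2. b -> p, d -> t, g -> k, v -> f, z -> s / _ #: fires at position(s) 9: kasebifik
surface: kasebifik


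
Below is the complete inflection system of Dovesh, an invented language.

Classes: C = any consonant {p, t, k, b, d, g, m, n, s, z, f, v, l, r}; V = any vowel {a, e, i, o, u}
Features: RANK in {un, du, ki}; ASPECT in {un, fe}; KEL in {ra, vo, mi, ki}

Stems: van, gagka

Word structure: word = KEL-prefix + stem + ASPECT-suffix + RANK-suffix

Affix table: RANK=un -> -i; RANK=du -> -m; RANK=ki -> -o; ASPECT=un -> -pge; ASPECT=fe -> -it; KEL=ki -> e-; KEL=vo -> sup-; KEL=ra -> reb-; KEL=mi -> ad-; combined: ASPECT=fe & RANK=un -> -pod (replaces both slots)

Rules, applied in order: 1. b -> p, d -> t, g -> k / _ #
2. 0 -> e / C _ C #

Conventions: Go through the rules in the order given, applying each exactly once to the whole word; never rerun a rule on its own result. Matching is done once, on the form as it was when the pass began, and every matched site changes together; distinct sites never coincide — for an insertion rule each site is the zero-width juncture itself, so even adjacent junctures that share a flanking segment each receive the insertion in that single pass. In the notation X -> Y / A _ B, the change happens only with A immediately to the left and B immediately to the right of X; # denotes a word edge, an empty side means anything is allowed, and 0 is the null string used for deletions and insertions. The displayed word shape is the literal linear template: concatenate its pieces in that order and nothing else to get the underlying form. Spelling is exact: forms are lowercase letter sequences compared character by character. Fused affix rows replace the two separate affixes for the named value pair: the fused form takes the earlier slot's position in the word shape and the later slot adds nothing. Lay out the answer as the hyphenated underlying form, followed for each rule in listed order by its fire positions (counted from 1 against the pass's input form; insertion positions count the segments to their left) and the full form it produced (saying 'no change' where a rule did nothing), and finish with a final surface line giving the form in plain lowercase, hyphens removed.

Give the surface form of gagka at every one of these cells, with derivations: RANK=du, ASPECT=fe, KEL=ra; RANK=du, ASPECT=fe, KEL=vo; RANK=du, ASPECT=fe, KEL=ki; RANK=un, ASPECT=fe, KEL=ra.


cell RANK=du, ASPECT=fe, KEL=ra:
underlying: reb-gagka-it-m
1. b -> p, d -> t, g -> k / _ #: no change
2. 0 -> e / C _ C #: inserts after position(s) 10: rebgagkaitem
surface: rebgagkaitem

cell RANK=du, ASPECT=fe, KEL=vo:
underlying: sup-gagka-it-m
1. b -> p, d -> t, g -> k / _ #: no change
2. 0 -> e / C _ C #: inserts after position(s) 10: supgagkaitem
surface: supgagkaitem

cell RANK=du, ASPECT=fe, KEL=ki:
underlying: e-gagka-it-m
1. b -> p, d -> t, g -> k / _ #: no change
2. 0 -> e / C _ C #: inserts after position(s) 8: egagkaitem
surface: egagkaitem

cell RANK=un, ASPECT=fe, KEL=ra:
underlying: reb-gagka-pod
1. b -> p, d -> t, g -> k / _ #: fires at position(s) 11: rebgagkapot
2. 0 -> e / C _ C #: no change
surface: rebgagkapot


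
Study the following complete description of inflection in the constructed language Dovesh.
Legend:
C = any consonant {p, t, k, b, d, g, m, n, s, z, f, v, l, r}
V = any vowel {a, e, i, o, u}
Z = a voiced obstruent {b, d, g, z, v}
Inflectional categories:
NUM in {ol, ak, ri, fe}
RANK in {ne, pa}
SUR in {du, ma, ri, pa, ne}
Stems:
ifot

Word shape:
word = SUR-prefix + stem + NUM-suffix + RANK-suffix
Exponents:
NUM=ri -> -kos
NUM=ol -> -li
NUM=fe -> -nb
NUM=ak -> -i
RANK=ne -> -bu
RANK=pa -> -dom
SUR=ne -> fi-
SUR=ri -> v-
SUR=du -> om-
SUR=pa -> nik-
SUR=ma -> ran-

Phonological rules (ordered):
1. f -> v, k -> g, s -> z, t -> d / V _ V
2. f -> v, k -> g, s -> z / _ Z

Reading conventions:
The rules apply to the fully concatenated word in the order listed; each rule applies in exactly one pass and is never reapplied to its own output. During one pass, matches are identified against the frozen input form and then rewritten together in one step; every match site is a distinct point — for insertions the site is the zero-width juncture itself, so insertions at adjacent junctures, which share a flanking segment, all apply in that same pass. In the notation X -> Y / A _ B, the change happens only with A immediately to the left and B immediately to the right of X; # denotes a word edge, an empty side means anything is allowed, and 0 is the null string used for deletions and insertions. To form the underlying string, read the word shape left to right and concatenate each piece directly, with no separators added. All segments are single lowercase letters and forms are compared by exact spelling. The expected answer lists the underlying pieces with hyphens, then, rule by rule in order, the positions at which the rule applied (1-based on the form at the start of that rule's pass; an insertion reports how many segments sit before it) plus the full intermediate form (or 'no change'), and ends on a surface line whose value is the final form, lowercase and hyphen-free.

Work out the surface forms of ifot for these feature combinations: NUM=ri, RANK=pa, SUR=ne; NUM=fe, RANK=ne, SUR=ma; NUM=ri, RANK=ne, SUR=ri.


cell NUM=ri, RANK=pa, SUR=ne:
underlying: fi-ifot-kos-dom
1. f -> v, k -> g, s -> z, t -> d / V _ V: fires at position(s) 4: fiivotkosdom
2. f -> v, k -> g, s -> z / _ Z: fires at position(s) 9: fiivotkozdom
surface: fiivotkozdom

cell NUM=fe, RANK=ne, SUR=ma:
underlying: ran-ifot-nb-bu
1. f -> v, k -> g, s -> z, t -> d / V _ V: fires at position(s) 5: ranivotnbbu
2. f -> v, k -> g, s -> z / _ Z: no change
surface: ranivotnbbu

cell NUM=ri, RANK=ne, SUR=ri:
underlying: v-ifot-kos-bu
1. f -> v, k -> g, s -> z, t -> d / V _ V: fires at position(s) 3: vivotkosbu
2. f -> v, k -> g, s -> z / _ Z: fires at position(s) 8: vivotkozbu
surface: vivotkozbu


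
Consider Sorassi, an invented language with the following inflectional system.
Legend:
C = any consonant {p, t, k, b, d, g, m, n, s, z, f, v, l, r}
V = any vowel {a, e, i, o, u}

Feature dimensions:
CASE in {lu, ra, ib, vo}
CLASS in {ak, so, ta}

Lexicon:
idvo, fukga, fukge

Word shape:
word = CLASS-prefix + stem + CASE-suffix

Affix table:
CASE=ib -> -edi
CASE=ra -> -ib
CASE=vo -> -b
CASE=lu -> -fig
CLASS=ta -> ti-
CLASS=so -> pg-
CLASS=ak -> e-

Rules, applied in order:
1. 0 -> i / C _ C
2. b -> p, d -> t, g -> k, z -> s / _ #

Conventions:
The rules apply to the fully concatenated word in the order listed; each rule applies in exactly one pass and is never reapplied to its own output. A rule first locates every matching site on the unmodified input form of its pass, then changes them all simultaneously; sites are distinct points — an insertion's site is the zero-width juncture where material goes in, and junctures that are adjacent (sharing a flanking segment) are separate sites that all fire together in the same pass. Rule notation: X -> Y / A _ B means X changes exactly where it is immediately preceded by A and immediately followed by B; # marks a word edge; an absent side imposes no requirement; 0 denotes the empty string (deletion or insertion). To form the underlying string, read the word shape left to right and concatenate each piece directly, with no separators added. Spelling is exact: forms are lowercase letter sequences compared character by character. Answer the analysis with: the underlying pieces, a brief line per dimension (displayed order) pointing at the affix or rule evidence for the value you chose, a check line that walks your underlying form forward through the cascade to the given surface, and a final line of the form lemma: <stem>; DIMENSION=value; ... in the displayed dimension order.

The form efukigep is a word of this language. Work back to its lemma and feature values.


underlying: e-fukge-b
CASE=vo - signalled by the affix -b
CLASS=ak - signalled by the affix e-
check: efukgeb -> efukigeb -> efukigep
lemma: fukge; CASE=vo; CLASS=ak


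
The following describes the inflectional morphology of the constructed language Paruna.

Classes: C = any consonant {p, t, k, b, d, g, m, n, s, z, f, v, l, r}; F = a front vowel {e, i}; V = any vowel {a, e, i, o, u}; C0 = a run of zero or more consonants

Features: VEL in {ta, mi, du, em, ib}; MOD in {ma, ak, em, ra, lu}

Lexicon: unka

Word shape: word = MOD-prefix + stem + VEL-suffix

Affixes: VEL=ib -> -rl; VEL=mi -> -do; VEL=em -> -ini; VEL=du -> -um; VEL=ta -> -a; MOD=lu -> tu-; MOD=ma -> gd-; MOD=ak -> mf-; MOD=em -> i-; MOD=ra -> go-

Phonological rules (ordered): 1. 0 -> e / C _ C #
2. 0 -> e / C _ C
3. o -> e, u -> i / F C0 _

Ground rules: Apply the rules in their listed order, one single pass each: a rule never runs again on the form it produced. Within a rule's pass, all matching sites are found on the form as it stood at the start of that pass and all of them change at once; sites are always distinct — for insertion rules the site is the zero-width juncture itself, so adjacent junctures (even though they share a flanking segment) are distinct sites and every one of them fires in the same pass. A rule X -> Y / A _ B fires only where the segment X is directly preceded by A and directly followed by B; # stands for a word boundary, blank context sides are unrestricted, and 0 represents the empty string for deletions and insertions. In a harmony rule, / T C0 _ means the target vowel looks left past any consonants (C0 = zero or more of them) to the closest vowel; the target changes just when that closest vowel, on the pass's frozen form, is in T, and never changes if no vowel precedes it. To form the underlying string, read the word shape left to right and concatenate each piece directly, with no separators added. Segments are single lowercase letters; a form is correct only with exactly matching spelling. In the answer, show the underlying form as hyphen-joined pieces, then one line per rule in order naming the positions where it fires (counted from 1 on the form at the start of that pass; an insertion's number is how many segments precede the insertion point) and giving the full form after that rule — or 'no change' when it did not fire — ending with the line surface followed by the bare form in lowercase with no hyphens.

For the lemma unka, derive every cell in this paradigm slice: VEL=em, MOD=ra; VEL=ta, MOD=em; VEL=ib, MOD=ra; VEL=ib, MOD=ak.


cell VEL=em, MOD=ra:
underlying: go-unka-ini
1. 0 -> e / C _ C #: no change
2. 0 -> e / C _ C: inserts after position(s) 4: gounekaini
3. o -> e, u -> i / F C0 _: no change
surface: gounekaini

cell VEL=ta, MOD=em:
underlying: i-unka-a
1. 0 -> e / C _ C #: no change
2. 0 -> e / C _ C: inserts after position(s) 3: iunekaa
3. o -> e, u -> i / F C0 _: fires at position(s) 2: iinekaa
surface: iinekaa

cell VEL=ib, MOD=ra:
underlying: go-unka-rl
1. 0 -> e / C _ C #: inserts after position(s) 7: gounkarel
2. 0 -> e / C _ C: inserts after position(s) 4: gounekarel
3. o -> e, u -> i / F C0 _: no change
surface: gounekarel

cell VEL=ib, MOD=ak:
underlying: mf-unka-rl
1. 0 -> e / C _ C #: inserts after position(s) 7: mfunkarel
2. 0 -> e / C _ C: inserts after position(s) 1, 4: mefunekarel
3. o -> e, u -> i / F C0 _: fires at position(s) 4: mefinekarel
surface: mefinekarel


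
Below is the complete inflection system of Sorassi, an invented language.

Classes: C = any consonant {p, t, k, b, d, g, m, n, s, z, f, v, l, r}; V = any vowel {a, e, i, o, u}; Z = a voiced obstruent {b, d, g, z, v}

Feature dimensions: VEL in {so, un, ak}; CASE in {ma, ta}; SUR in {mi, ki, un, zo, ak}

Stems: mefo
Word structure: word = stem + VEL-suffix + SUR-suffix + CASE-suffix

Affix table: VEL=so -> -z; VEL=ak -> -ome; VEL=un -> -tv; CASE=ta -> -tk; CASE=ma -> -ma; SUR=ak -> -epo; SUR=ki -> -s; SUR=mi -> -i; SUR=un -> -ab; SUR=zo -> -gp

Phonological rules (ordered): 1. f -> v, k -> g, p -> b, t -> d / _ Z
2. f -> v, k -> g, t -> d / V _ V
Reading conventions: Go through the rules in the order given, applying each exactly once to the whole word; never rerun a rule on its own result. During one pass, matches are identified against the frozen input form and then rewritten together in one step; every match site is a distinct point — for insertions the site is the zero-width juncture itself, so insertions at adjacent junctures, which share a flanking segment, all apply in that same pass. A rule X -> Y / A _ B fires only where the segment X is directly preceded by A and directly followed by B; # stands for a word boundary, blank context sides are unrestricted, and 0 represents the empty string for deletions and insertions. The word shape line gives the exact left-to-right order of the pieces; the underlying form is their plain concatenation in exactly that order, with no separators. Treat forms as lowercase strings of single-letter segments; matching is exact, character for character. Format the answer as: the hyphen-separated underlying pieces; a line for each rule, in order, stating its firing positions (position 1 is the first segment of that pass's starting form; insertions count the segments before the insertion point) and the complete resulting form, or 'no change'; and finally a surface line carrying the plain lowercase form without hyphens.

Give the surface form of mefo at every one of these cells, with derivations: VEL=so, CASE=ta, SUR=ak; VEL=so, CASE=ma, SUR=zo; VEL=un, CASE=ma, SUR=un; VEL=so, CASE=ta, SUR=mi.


cell VEL=so, CASE=ta, SUR=ak:
underlying: mefo-z-epo-tk
1. f -> v, k -> g, p -> b, t -> d / _ Z: no change
2. f -> v, k -> g, t -> d / V _ V: fires at position(s) 3: mevozepotk
surface: mevozepotk

cell VEL=so, CASE=ma, SUR=zo:
underlying: mefo-z-gp-ma
1. f -> v, k -> g, p -> b, t -> d / _ Z: no change
2. f -> v, k -> g, t -> d / V _ V: fires at position(s) 3: mevozgpma
surface: mevozgpma

cell VEL=un, CASE=ma, SUR=un:
underlying: mefo-tv-ab-ma
1. f -> v, k -> g, p -> b, t -> d / _ Z: fires at position(s) 5: mefodvabma
2. f -> v, k -> g, t -> d / V _ V: fires at position(s) 3: mevodvabma
surface: mevodvabma

cell VEL=so, CASE=ta, SUR=mi:
underlying: mefo-z-i-tk
1. f -> v, k -> g, p -> b, t -> d / _ Z: no change
2. f -> v, k -> g, t -> d / V _ V: fires at position(s) 3: mevozitk
surface: mevozitk


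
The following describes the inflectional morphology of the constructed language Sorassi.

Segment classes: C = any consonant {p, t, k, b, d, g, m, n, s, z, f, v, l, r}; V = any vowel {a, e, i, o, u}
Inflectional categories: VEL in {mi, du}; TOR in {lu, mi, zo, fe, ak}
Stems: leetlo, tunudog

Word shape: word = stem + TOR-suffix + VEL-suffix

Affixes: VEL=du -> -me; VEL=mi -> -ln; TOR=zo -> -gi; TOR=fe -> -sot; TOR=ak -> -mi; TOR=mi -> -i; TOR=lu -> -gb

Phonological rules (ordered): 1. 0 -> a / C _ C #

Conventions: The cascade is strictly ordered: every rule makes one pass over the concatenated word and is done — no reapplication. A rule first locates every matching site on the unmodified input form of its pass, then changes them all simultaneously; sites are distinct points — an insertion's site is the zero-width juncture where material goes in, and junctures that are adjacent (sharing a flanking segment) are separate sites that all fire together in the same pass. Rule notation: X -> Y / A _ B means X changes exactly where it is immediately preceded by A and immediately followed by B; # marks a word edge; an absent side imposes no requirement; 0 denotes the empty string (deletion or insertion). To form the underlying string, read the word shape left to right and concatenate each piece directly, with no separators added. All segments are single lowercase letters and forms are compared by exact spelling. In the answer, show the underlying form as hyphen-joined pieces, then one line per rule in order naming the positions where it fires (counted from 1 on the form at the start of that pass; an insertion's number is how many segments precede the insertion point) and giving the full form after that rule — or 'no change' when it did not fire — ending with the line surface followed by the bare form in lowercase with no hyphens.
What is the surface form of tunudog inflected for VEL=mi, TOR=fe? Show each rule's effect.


underlying: tunudog-sot-ln
1. 0 -> a / C _ C #: inserts after position(s) 11: tunudogsotlan
surface: tunudogsotlan


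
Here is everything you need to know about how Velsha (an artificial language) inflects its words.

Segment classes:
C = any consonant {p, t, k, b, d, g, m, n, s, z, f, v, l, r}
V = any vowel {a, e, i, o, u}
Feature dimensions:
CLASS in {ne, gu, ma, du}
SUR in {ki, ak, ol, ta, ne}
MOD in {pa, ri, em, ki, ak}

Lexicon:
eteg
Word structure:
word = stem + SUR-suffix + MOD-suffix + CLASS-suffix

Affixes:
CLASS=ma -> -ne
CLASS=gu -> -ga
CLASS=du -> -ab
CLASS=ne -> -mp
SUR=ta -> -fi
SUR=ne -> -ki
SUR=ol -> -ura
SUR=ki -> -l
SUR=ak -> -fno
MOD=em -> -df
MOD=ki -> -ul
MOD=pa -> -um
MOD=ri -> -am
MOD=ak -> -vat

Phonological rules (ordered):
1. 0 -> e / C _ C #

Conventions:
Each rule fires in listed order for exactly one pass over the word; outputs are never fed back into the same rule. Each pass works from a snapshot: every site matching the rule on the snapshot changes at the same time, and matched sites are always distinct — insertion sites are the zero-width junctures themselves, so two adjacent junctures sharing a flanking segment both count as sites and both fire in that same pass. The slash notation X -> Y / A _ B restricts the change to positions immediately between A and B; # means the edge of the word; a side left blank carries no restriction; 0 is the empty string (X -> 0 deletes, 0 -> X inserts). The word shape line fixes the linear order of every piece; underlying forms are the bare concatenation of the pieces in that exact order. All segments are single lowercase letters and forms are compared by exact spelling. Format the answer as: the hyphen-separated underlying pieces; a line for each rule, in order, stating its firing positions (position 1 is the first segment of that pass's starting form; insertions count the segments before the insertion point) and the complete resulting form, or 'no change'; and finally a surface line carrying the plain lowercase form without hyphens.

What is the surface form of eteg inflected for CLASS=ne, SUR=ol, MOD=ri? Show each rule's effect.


underlying: eteg-ura-am-mp
1. 0 -> e / C _ C #: inserts after position(s) 10: eteguraammep
surface: eteguraammep


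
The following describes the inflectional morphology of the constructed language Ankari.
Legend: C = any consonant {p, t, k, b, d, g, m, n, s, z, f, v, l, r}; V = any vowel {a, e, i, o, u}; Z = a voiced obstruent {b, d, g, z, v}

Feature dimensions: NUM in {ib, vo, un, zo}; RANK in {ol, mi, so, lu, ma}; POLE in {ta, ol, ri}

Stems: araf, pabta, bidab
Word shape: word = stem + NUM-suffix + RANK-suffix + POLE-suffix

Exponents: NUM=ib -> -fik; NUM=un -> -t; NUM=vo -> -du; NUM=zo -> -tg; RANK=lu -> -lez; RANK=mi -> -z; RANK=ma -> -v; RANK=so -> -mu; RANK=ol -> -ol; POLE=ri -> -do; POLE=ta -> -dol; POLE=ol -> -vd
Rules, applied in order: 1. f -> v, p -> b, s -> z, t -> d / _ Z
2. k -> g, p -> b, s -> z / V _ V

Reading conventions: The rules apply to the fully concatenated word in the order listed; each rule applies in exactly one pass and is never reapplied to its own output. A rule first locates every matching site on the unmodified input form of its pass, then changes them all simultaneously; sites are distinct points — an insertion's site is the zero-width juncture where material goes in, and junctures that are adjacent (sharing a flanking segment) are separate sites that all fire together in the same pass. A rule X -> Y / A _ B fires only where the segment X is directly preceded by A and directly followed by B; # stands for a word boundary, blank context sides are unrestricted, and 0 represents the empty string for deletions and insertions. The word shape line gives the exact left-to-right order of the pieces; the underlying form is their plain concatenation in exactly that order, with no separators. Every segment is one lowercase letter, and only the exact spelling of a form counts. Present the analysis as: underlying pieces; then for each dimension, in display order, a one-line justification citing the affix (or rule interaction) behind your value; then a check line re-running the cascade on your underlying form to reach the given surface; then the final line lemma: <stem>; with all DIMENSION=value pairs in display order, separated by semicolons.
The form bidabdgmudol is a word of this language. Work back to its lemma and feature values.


underlying: bidab-tg-mu-dol
NUM=zo - signalled by the affix -tg
RANK=so - signalled by the affix -mu
POLE=ta - signalled by the affix -dol
check: bidabtgmudol -> bidabdgmudol -> bidabdgmudol
lemma: bidab; NUM=zo; RANK=so; POLE=ta


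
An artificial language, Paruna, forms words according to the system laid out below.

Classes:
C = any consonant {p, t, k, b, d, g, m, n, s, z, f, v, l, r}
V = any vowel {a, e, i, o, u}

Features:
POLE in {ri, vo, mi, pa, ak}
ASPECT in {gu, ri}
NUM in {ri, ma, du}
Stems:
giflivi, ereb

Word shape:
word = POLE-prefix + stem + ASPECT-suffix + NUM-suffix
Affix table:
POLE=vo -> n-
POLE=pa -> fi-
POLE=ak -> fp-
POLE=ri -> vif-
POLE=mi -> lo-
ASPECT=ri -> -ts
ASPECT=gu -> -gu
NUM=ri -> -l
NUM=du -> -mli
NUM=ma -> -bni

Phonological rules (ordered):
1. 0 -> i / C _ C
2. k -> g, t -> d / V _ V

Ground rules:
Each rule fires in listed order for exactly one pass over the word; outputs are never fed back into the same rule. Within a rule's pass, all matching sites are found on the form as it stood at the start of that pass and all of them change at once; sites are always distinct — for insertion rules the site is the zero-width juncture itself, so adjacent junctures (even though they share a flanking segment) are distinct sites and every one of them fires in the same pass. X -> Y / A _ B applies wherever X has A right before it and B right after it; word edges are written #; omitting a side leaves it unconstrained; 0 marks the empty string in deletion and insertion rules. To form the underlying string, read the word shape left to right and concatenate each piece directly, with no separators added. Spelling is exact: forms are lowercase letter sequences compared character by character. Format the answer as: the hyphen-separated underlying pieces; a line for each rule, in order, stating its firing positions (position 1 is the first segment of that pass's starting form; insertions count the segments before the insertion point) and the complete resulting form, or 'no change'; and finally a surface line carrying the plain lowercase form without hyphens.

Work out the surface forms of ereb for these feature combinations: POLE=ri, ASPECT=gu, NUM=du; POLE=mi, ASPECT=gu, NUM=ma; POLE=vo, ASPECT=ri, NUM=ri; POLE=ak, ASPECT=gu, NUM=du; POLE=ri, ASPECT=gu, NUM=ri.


cell POLE=ri, ASPECT=gu, NUM=du:
underlying: vif-ereb-gu-mli
1. 0 -> i / C _ C: inserts after position(s) 7, 10: viferebigumili
2. k -> g, t -> d / V _ V: no change
surface: viferebigumili

cell POLE=mi, ASPECT=gu, NUM=ma:
underlying: lo-ereb-gu-bni
1. 0 -> i / C _ C: inserts after position(s) 6, 9: loerebigubini
2. k -> g, t -> d / V _ V: no change
surface: loerebigubini

cell POLE=vo, ASPECT=ri, NUM=ri:
underlying: n-ereb-ts-l
1. 0 -> i / C _ C: inserts after position(s) 5, 6, 7: nerebitisil
2. k -> g, t -> d / V _ V: fires at position(s) 7: nerebidisil
surface: nerebidisil

cell POLE=ak, ASPECT=gu, NUM=du:
underlying: fp-ereb-gu-mli
1. 0 -> i / C _ C: inserts after position(s) 1, 6, 9: fiperebigumili
2. k -> g, t -> d / V _ V: no change
surface: fiperebigumili

cell POLE=ri, ASPECT=gu, NUM=ri:
underlying: vif-ereb-gu-l
1. 0 -> i / C _ C: inserts after position(s) 7: viferebigul
2. k -> g, t -> d / V _ V: no change
surface: viferebigul


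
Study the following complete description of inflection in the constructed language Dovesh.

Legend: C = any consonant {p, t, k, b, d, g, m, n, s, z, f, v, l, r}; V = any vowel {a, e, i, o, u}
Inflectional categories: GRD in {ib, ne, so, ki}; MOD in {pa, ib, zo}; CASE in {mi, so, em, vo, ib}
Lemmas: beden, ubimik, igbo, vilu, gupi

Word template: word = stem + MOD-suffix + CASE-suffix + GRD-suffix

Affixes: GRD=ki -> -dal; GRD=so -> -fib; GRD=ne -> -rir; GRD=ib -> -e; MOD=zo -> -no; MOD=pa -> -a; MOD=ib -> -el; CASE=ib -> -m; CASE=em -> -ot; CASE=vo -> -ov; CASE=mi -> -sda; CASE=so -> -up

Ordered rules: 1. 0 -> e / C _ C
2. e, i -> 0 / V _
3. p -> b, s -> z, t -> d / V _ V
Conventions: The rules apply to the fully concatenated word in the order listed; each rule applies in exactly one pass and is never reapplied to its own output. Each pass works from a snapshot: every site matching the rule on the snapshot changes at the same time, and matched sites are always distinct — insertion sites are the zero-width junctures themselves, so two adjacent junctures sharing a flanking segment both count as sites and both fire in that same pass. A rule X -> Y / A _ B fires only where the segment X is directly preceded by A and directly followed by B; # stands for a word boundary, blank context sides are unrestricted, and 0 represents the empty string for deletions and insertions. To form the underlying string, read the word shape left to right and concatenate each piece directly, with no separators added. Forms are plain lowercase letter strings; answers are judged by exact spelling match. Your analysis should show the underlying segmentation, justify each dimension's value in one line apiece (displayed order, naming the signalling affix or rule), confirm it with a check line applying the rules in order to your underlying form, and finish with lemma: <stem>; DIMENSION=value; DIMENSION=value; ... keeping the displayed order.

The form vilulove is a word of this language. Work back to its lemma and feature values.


underlying: vilu-el-ov-e
GRD=ib - signalled by the affix -e
MOD=ib - signalled by the affix -el
CASE=vo - signalled by the affix -ov
check: viluelove -> viluelove -> vilulove -> vilulove
lemma: vilu; GRD=ib; MOD=ib; CASE=vo


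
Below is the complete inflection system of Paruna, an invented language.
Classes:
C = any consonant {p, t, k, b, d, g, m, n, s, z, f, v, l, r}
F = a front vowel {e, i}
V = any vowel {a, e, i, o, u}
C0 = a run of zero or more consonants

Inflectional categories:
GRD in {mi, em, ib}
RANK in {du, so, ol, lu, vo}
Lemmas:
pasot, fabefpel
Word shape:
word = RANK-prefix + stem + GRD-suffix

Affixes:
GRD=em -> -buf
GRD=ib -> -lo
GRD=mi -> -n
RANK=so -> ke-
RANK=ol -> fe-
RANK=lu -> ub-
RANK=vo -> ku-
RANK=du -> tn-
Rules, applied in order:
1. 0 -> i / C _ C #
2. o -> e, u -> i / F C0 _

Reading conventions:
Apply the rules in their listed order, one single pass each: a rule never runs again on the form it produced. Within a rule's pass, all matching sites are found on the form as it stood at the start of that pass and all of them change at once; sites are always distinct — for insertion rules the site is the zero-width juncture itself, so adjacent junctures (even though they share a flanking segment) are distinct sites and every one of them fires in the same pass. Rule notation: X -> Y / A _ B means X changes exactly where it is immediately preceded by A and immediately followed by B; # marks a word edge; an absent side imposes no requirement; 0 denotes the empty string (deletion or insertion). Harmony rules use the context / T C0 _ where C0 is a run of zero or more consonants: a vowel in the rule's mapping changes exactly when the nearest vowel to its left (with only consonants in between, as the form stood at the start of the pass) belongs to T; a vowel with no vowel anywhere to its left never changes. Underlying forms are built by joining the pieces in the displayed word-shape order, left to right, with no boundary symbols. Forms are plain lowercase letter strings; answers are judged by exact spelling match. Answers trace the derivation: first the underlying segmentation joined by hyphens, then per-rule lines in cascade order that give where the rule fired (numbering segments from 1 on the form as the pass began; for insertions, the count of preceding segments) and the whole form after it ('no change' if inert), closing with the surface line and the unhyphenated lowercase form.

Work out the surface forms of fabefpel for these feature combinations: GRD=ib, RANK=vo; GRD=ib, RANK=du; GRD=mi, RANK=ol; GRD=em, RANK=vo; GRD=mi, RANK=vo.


cell GRD=ib, RANK=vo:
underlying: ku-fabefpel-lo
1. 0 -> i / C _ C #: no change
2. o -> e, u -> i / F C0 _: fires at position(s) 12: kufabefpelle
surface: kufabefpelle

cell GRD=ib, RANK=du:
underlying: tn-fabefpel-lo
1. 0 -> i / C _ C #: no change
2. o -> e, u -> i / F C0 _: fires at position(s) 12: tnfabefpelle
surface: tnfabefpelle

cell GRD=mi, RANK=ol:
underlying: fe-fabefpel-n
1. 0 -> i / C _ C #: inserts after position(s) 10: fefabefpelin
2. o -> e, u -> i / F C0 _: no change
surface: fefabefpelin

cell GRD=em, RANK=vo:
underlying: ku-fabefpel-buf
1. 0 -> i / C _ C #: no change
2. o -> e, u -> i / F C0 _: fires at position(s) 12: kufabefpelbif
surface: kufabefpelbif

cell GRD=mi, RANK=vo:
underlying: ku-fabefpel-n
1. 0 -> i / C _ C #: inserts after position(s) 10: kufabefpelin
2. o -> e, u -> i / F C0 _: no change
surface: kufabefpelin


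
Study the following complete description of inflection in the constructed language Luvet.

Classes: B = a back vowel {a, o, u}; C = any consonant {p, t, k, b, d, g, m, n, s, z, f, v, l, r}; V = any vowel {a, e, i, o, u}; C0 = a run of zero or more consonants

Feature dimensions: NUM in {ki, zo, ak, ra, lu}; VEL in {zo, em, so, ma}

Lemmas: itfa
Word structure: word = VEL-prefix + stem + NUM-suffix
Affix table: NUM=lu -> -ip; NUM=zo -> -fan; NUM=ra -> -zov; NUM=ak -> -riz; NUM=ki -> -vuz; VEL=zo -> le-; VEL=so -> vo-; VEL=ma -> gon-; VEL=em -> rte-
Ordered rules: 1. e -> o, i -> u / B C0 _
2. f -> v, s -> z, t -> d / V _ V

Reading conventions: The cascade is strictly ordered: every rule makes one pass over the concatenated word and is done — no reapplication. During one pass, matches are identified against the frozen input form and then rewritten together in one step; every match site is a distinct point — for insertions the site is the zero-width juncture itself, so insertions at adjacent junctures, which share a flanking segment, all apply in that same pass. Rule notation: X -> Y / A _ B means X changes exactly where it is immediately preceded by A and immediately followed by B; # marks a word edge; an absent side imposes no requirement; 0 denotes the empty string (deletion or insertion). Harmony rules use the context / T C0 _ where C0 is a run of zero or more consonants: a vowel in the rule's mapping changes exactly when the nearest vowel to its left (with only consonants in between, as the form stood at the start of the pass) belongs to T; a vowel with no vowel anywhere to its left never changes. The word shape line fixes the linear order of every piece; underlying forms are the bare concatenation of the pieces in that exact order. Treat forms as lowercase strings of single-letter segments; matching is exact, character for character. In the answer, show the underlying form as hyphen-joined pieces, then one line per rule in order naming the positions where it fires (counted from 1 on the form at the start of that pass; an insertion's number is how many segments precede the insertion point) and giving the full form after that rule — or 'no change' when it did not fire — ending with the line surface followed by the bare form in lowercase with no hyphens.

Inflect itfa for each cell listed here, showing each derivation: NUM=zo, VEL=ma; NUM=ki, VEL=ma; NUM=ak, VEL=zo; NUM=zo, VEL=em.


cell NUM=zo, VEL=ma:
underlying: gon-itfa-fan
1. e -> o, i -> u / B C0 _: fires at position(s) 4: gonutfafan
2. f -> v, s -> z, t -> d / V _ V: fires at position(s) 8: gonutfavan
surface: gonutfavan

cell NUM=ki, VEL=ma:
underlying: gon-itfa-vuz
1. e -> o, i -> u / B C0 _: fires at position(s) 4: gonutfavuz
2. f -> v, s -> z, t -> d / V _ V: no change
surface: gonutfavuz

cell NUM=ak, VEL=zo:
underlying: le-itfa-riz
1. e -> o, i -> u / B C0 _: fires at position(s) 8: leitfaruz
2. f -> v, s -> z, t -> d / V _ V: no change
surface: leitfaruz

cell NUM=zo, VEL=em:
underlying: rte-itfa-fan
1. e -> o, i -> u / B C0 _: no change
2. f -> v, s -> z, t -> d / V _ V: fires at position(s) 8: rteitfavan
surface: rteitfavan


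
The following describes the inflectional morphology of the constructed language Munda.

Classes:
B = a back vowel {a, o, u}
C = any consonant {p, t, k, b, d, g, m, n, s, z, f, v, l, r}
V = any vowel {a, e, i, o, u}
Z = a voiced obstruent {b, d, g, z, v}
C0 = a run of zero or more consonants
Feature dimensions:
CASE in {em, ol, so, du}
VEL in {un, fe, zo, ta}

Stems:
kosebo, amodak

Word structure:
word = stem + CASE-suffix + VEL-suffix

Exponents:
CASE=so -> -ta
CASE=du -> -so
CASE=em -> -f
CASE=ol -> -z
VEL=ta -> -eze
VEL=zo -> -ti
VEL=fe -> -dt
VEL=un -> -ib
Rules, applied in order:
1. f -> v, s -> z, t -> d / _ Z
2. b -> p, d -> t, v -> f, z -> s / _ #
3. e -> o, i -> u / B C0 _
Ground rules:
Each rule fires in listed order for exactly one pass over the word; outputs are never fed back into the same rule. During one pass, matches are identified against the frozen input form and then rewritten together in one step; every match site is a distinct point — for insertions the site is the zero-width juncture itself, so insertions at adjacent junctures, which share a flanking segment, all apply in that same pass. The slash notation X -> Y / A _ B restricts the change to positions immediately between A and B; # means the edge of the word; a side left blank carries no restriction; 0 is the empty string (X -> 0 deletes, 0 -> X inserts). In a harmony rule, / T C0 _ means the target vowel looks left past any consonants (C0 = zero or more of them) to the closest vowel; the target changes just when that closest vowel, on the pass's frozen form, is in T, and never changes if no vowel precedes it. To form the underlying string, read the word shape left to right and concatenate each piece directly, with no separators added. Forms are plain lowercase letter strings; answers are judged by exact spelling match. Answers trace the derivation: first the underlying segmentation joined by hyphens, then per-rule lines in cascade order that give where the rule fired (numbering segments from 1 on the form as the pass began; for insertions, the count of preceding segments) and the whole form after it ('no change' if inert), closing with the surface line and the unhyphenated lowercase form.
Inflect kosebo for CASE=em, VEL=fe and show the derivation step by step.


underlying: kosebo-f-dt
1. f -> v, s -> z, t -> d / _ Z: fires at position(s) 7: kosebovdt
2. b -> p, d -> t, v -> f, z -> s / _ #: no change
3. e -> o, i -> u / B C0 _: fires at position(s) 4: kosobovdt
surface: kosobovdt


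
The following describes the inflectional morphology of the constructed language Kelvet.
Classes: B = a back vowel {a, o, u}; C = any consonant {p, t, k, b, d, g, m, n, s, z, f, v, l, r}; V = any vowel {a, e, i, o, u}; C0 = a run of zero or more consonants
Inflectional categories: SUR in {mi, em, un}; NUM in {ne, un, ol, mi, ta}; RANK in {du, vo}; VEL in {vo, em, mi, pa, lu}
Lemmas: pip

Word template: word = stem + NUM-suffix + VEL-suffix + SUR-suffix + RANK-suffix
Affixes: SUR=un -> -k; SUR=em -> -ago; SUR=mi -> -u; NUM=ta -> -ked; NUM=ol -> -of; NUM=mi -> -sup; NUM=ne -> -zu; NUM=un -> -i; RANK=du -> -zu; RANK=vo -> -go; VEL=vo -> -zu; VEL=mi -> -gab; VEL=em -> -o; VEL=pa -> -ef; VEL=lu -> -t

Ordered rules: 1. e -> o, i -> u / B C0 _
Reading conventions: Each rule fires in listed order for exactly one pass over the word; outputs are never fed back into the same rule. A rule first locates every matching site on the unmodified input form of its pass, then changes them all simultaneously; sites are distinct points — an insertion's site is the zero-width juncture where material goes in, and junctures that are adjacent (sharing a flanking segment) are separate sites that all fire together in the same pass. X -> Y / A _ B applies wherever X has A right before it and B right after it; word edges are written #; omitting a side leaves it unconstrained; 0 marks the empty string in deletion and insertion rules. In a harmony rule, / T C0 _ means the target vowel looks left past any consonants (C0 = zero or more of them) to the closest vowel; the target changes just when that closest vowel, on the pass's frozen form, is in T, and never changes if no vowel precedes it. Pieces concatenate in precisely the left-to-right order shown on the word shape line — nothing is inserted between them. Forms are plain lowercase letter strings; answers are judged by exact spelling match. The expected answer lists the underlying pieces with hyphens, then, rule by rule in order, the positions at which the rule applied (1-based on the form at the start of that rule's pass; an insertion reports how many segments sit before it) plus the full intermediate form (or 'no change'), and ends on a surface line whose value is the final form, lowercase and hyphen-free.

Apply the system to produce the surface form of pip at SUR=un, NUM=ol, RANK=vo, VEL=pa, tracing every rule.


underlying: pip-of-ef-k-go
1. e -> o, i -> u / B C0 _: fires at position(s) 6: pipofofkgo
surface: pipofofkgo
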